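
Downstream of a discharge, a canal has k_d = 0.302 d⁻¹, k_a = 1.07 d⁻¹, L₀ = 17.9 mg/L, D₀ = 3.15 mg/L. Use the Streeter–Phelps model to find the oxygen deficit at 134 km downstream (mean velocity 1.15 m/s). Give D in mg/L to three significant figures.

D ≈ 3.77 mg/L

Travel time t = x/v = 134 km / (1.15 m/s) = 134000 m / 1.15 m/s = 116500 s = 1.349 d.
k_d L₀/(k_a−k_d) = 0.302×17.9/(1.07−0.302) = 5.406/0.7680 = 7.039 mg/L.
e^(−k_d t) = e^(−0.302×1.349) = 0.6655; e^(−k_a t) = e^(−1.07×1.349) = 0.2362.
D = 7.039 × (0.6655 − 0.2362) + 3.15 × 0.2362 = 3.021 + 0.7441 = 3.765 mg/L.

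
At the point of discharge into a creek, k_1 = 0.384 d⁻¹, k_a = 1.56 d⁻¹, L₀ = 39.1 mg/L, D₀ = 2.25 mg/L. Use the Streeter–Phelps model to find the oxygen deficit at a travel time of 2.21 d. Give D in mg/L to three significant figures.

D ≈ 5.13 mg/L

k_1 L₀/(k_a−k_1) = 0.384×39.1/(1.56−0.384) = 15.01/1.176 = 12.77 mg/L.
e^(−k_1 t) = e^(−0.384×2.210) = 0.4280; e^(−k_a t) = e^(−1.56×2.210) = 0.03182.
D = 12.77 × (0.4280 − 0.03182) + 2.25 × 0.03182 = 5.058 + 0.07160 = 5.130 mg/L.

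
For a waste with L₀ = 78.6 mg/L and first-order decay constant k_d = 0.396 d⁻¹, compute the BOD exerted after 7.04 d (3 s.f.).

y_t = L₀(1 − e^(−k_d t)) = 78.6 × (1 − e^(−0.396×7.04))
= 78.6 × (1 − 0.06155) = 78.6 × 0.9384 = 73.76 mg/L.

y ≈ 73.8 mg/L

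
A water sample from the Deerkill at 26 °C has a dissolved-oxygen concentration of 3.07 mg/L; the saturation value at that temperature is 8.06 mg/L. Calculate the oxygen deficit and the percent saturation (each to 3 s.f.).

D = C_s − C = 8.06 − 3.07 = 4.99 mg/L.
% saturation = 3.07/8.06 × 100 = 38.1 %.

D ≈ 4.99 mg/L; 38.1 % saturation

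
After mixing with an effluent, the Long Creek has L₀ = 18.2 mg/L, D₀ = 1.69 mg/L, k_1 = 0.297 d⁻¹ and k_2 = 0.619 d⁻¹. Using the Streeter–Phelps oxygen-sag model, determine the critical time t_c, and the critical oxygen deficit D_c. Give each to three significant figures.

t_c ≈ 1.95 d; D_c ≈ 4.89 mg/L

At the critical point dD/dt = 0, so k_1 L₀ e^(−k_1 t) = k_2 D. Substituting D(t) from the Streeter–Phelps equation and solving for t gives
t_c = ln[(k_2/k_1)(1 − D₀(k_2−k_1)/(k_1 L₀))] / (k_2−k_1).
Here k_2−k_1 = 0.3220 d⁻¹ and 1 − D₀(k_2−k_1)/(k_1 L₀) = 1 − 1.69×0.3220/(0.297×18.2) = 0.8993, so
t_c = ln(2.084 × 0.8993) / 0.3220 = 0.6283 / 0.3220 = 1.951 d.
L(t_c) = L₀ e^(−k_1 t_c) = 18.2 × 0.5602 = 10.20 mg/L, and at the critical point k_2 D_c = k_1 L, so D_c = (0.297/0.619) × 10.20 = 4.892 mg/L.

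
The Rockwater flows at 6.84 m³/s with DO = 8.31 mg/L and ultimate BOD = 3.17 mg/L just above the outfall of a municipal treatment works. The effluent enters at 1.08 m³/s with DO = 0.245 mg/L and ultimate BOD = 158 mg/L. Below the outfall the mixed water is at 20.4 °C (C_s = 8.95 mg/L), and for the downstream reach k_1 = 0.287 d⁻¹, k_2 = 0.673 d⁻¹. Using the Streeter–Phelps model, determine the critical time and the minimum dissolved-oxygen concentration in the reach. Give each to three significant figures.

t_c ≈ 1.95 d; minimum DO ≈ 3.03 mg/L

Mixed DO = (6.84×8.31 + 1.08×0.245)/(6.84+1.08) = 57.11/7.920 = 7.210 mg/L.
Mixed L₀ = (6.84×3.17 + 1.08×158)/(7.920) = 192.3/7.920 = 24.28 mg/L.
Initial deficit D₀ = C_s − DO₀ = 8.95 − 7.210 = 1.740 mg/L.
t_c = (1/0.3860) ln[(0.673/0.287)(1 − 1.740×0.3860/(0.287×24.28))] = 2.591 × ln(2.119) = 1.945 d.
D_c = (0.287/0.673) × 24.28 × e^(−0.287×1.945) = 0.4264 × 24.28 × 0.5722 = 5.925 mg/L.
Minimum DO = 8.95 − 5.925 = 3.025 mg/L.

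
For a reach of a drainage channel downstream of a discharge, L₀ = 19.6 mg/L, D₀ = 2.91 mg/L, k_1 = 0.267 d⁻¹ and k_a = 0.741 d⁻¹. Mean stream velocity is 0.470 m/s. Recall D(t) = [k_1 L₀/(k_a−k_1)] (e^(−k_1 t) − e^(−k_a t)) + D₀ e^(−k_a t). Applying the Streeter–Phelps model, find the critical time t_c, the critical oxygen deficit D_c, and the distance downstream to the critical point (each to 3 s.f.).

t_c = [1/(k_a−k_1)] ln[(k_a/k_1)(1 − D₀(k_a−k_1)/(k_1 L₀))]
= [1/(0.741−0.267)] ln[(0.741/0.267)(1 − 2.91×0.4740/(0.267×19.6))]
= (1/0.4740) ln[2.775 × 0.7364] = 2.110 × ln(2.044) = 2.110 × 0.7148 = 1.508 d.
L(t_c) = L₀ e^(−k_1 t_c) = 19.6 × 0.6686 = 13.10 mg/L, and at the critical point k_a D_c = k_1 L, so D_c = (0.267/0.741) × 13.10 = 4.722 mg/L.
x_c = v t_c = 0.470 m/s × 1.508 d × 86400 s/d = 61240 m ≈ 61.2 km.

t_c ≈ 1.51 d; D_c ≈ 4.72 mg/L; x_c ≈ 61.2 km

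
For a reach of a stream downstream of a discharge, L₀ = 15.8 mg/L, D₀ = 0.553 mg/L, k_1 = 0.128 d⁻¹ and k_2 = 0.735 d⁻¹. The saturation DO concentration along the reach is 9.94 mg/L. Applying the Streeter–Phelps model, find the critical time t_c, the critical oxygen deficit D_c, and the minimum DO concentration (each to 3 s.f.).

t_c ≈ 2.58 d; D_c ≈ 1.98 mg/L; min DO ≈ 7.96 mg/L

With k_2/k_1 = 5.742 and 1 − D₀(k_2−k_1)/(k_1 L₀) = 0.8340,
t_c = ln(5.742 × 0.8340) / (0.735 − 0.128) = ln(4.789) / 0.6070 = 1.566/0.6070 = 2.580 d.
L(t_c) = L₀ e^(−k_1 t_c) = 15.8 × 0.7187 = 11.36 mg/L, and at the critical point k_2 D_c = k_1 L, so D_c = (0.128/0.735) × 11.36 = 1.978 mg/L.
Minimum DO = C_s − D_c = 9.94 − 1.978 = 7.962 mg/L.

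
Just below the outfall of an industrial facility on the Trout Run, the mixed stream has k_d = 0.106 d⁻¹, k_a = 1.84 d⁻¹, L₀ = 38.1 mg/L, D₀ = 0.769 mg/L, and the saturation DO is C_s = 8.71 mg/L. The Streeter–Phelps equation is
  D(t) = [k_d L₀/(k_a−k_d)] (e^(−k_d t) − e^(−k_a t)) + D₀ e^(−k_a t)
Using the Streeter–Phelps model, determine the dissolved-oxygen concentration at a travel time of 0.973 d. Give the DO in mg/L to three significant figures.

k_d L₀/(k_a−k_d) = 0.106×38.1/(1.84−0.106) = 4.039/1.734 = 2.329 mg/L.
e^(−k_d t) = e^(−0.106×0.9730) = 0.9020; e^(−k_a t) = e^(−1.84×0.9730) = 0.1669.
D = 2.329 × (0.9020 − 0.1669) + 0.769 × 0.1669 = 1.712 + 0.1284 = 1.840 mg/L.
DO = C_s − D = 8.71 − 1.840 = 6.870 mg/L.

DO ≈ 6.87 mg/L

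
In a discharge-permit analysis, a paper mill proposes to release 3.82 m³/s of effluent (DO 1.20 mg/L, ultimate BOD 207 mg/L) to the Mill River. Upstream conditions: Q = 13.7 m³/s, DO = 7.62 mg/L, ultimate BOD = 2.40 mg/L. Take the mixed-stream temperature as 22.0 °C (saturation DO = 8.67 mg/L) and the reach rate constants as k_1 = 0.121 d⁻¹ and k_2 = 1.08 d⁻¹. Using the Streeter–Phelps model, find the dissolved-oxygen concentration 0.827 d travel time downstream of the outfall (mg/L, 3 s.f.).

DO ≈ 4.73 mg/L

Mixed DO = (13.7×7.62 + 3.82×1.20)/(13.7+3.82) = 109.0/17.52 = 6.220 mg/L.
Mixed L₀ = (13.7×2.40 + 3.82×207)/(17.52) = 823.6/17.52 = 47.01 mg/L.
Initial deficit D₀ = C_s − DO₀ = 8.67 − 6.220 = 2.450 mg/L.
D(0.827) = [0.121×47.01/(1.08−0.121)](e^(−0.121×0.827) − e^(−1.08×0.827)) + 2.450 e^(−1.08×0.827)
= 5.931 × (0.9048 − 0.4094) + 2.450 × 0.4094 = 3.941 mg/L.
DO = 8.67 − 3.941 = 4.729 mg/L.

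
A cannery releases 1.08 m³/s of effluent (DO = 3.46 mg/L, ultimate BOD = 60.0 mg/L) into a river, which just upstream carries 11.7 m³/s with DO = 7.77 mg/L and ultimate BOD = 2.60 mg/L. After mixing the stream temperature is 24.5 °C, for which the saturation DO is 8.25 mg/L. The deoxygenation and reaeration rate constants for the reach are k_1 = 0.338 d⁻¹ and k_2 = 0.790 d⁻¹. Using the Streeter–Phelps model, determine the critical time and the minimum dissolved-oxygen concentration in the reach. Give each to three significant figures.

Mixed DO = (11.7×7.77 + 1.08×3.46)/(11.7+1.08) = 94.65/12.78 = 7.406 mg/L.
Mixed L₀ = (11.7×2.60 + 1.08×60.0)/(12.78) = 95.22/12.78 = 7.451 mg/L.
Initial deficit D₀ = C_s − DO₀ = 8.25 − 7.406 = 0.8442 mg/L.
t_c = (1/0.4520) ln[(0.790/0.338)(1 − 0.8442×0.4520/(0.338×7.451))] = 2.212 × ln(1.983) = 1.515 d.
D_c = (0.338/0.790) × 7.451 × e^(−0.338×1.515) = 0.4278 × 7.451 × 0.5993 = 1.910 mg/L.
Minimum DO = 8.25 − 1.910 = 6.340 mg/L.

t_c ≈ 1.51 d; minimum DO ≈ 6.34 mg/L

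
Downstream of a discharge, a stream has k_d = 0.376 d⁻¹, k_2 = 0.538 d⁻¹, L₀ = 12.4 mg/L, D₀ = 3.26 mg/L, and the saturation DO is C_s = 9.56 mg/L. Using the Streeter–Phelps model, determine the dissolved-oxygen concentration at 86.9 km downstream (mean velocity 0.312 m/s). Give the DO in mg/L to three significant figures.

DO ≈ 5.50 mg/L

Travel time t = x/v = 86.9 km / (0.312 m/s) = 86900 m / 0.312 m/s = 278500 s = 3.224 d.
k_d L₀/(k_2−k_d) = 0.376×12.4/(0.538−0.376) = 4.662/0.1620 = 28.78 mg/L.
e^(−k_d t) = e^(−0.376×3.224) = 0.2976; e^(−k_2 t) = e^(−0.538×3.224) = 0.1765.
D = 28.78 × (0.2976 − 0.1765) + 3.26 × 0.1765 = 3.484 + 0.5754 = 4.059 mg/L.
DO = C_s − D = 9.56 − 4.059 = 5.501 mg/L.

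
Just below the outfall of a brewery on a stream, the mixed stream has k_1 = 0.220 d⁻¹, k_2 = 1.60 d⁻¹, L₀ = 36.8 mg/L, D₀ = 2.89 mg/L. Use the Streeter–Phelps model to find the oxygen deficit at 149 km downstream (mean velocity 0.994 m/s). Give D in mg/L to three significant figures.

Travel time t = x/v = 149 km / (0.994 m/s) = 149000 m / 0.994 m/s = 149900 s = 1.735 d.
k_1 L₀/(k_2−k_1) = 0.220×36.8/(1.60−0.220) = 8.096/1.380 = 5.867 mg/L.
e^(−k_1 t) = e^(−0.220×1.735) = 0.6827; e^(−k_2 t) = e^(−1.60×1.735) = 0.06229.
D = 5.867 × (0.6827 − 0.06229) + 2.89 × 0.06229 = 3.640 + 0.1800 = 3.820 mg/L.

D ≈ 3.82 mg/L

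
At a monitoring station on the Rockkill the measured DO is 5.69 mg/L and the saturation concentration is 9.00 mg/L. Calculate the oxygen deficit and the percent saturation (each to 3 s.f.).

D = C_s − C = 9.00 − 5.69 = 3.31 mg/L.
% saturation = 5.69/9.00 × 100 = 63.2 %.

D ≈ 3.31 mg/L; 63.2 % saturation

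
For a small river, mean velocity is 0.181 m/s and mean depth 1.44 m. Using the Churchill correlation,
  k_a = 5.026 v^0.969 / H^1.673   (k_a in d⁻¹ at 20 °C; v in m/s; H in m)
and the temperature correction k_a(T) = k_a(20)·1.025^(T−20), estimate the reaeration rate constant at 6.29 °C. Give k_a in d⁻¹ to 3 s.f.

k_a ≈ 0.371 d⁻¹

k_a(20) = 5.026 × 0.181^0.969 / 1.44^1.673 = 5.026 × 0.1908 / 1.841 = 0.5212 d⁻¹.
k_a(6.29) = 0.5212 × 1.025^(6.29−20) = 0.5212 × 0.7128 = 0.3715 d⁻¹.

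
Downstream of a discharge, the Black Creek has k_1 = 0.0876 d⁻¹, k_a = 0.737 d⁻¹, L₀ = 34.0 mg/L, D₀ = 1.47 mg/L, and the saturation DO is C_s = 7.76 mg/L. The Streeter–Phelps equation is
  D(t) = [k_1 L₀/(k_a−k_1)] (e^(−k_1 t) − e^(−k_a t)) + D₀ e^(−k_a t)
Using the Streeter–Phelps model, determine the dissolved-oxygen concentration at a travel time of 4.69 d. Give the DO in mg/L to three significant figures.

k_1 L₀/(k_a−k_1) = 0.0876×34.0/(0.737−0.0876) = 2.978/0.6494 = 4.586 mg/L.
e^(−k_1 t) = e^(−0.0876×4.690) = 0.6631; e^(−k_a t) = e^(−0.737×4.690) = 0.03154.
D = 4.586 × (0.6631 − 0.03154) + 1.47 × 0.03154 = 2.897 + 0.04636 = 2.943 mg/L.
DO = C_s − D = 7.76 − 2.943 = 4.817 mg/L.

DO ≈ 4.82 mg/L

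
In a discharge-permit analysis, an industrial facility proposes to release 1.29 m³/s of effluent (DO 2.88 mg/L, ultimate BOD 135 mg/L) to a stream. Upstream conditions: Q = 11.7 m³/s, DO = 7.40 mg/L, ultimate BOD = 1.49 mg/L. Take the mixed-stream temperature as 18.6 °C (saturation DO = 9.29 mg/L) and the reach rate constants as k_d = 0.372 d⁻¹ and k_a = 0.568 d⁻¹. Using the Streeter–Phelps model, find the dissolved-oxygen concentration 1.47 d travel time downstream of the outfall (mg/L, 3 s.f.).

Mixed DO = (11.7×7.40 + 1.29×2.88)/(11.7+1.29) = 90.30/12.99 = 6.951 mg/L.
Mixed L₀ = (11.7×1.49 + 1.29×135)/(12.99) = 191.6/12.99 = 14.75 mg/L.
Initial deficit D₀ = C_s − DO₀ = 9.29 − 6.951 = 2.339 mg/L.
D(1.47) = [0.372×14.75/(0.568−0.372)](e^(−0.372×1.47) − e^(−0.568×1.47)) + 2.339 e^(−0.568×1.47)
= 27.99 × (0.5788 − 0.4339) + 2.339 × 0.4339 = 5.070 mg/L.
DO = 9.29 − 5.070 = 4.220 mg/L.

DO ≈ 4.22 mg/L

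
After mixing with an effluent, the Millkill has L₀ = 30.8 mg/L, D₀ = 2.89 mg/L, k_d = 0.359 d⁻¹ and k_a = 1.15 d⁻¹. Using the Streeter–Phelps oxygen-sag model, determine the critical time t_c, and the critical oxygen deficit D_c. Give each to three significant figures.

t_c ≈ 1.18 d; D_c ≈ 6.30 mg/L

With k_a/k_d = 3.203 and 1 − D₀(k_a−k_d)/(k_d L₀) = 0.7933,
t_c = ln(3.203 × 0.7933) / (1.15 − 0.359) = ln(2.541) / 0.7910 = 0.9326/0.7910 = 1.179 d.
D_c = (k_d/k_a) L₀ e^(−k_d t_c) = (0.359/1.15) × 30.8 × e^(−0.359×1.179) = 0.3122 × 30.8 × 0.6549 = 6.297 mg/L.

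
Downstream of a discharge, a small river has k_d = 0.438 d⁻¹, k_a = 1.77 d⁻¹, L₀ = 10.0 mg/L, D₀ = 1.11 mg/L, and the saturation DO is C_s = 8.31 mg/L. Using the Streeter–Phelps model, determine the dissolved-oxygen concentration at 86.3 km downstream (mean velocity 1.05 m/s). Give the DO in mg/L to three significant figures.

Travel time t = x/v = 86.3 km / (1.05 m/s) = 86300 m / 1.05 m/s = 82190 s = 0.9513 d.
k_d L₀/(k_a−k_d) = 0.438×10.0/(1.77−0.438) = 4.380/1.332 = 3.288 mg/L.
e^(−k_d t) = e^(−0.438×0.9513) = 0.6592; e^(−k_a t) = e^(−1.77×0.9513) = 0.1857.
D = 3.288 × (0.6592 − 0.1857) + 1.11 × 0.1857 = 1.557 + 0.2061 = 1.763 mg/L.
DO = C_s − D = 8.31 − 1.763 = 6.547 mg/L.

DO ≈ 6.55 mg/L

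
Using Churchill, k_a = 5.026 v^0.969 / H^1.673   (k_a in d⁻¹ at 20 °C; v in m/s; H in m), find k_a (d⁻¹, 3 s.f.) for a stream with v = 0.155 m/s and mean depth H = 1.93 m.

k_a ≈ 0.275 d⁻¹

k_a = 5.026 × 0.155^0.969 / 1.93^1.673 = 5.026 × 0.1642 / 3.004 = 0.2747 d⁻¹.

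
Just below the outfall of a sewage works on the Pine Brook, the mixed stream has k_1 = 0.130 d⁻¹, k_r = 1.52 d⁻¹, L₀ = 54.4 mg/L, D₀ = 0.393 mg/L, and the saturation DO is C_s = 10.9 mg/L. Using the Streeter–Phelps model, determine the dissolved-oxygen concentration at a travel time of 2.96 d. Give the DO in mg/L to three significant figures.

k_1 L₀/(k_r−k_1) = 0.130×54.4/(1.52−0.130) = 7.072/1.390 = 5.088 mg/L.
e^(−k_1 t) = e^(−0.130×2.960) = 0.6806; e^(−k_r t) = e^(−1.52×2.960) = 0.01112.
D = 5.088 × (0.6806 − 0.01112) + 0.393 × 0.01112 = 3.406 + 0.004369 = 3.410 mg/L.
DO = C_s − D = 10.9 − 3.410 = 7.490 mg/L.

DO ≈ 7.49 mg/L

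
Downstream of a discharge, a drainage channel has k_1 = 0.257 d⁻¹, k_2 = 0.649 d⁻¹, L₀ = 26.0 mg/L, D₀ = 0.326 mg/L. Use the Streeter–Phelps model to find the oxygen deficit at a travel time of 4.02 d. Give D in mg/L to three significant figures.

D ≈ 4.84 mg/L

k_1 L₀/(k_2−k_1) = 0.257×26.0/(0.649−0.257) = 6.682/0.3920 = 17.05 mg/L.
e^(−k_1 t) = e^(−0.257×4.020) = 0.3559; e^(−k_2 t) = e^(−0.649×4.020) = 0.07361.
D = 17.05 × (0.3559 − 0.07361) + 0.326 × 0.07361 = 4.812 + 0.02400 = 4.836 mg/L.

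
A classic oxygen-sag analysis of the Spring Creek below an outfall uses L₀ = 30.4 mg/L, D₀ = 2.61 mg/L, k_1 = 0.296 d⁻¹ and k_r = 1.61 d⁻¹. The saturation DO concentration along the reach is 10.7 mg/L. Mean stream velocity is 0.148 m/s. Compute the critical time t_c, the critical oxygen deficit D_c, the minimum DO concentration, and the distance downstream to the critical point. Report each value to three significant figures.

t_c ≈ 0.924 d; D_c ≈ 4.25 mg/L; min DO ≈ 6.45 mg/L; x_c ≈ 11.8 km

With k_r/k_1 = 5.439 and 1 − D₀(k_r−k_1)/(k_1 L₀) = 0.6189,
t_c = ln(5.439 × 0.6189) / (1.61 − 0.296) = ln(3.366) / 1.314 = 1.214/1.314 = 0.9237 d.
D_c = (k_1/k_r) L₀ e^(−k_1 t_c) = (0.296/1.61) × 30.4 × e^(−0.296×0.9237) = 0.1839 × 30.4 × 0.7608 = 4.252 mg/L.
Minimum DO = C_s − D_c = 10.7 − 4.252 = 6.448 mg/L.
x_c = v t_c = 0.148 m/s × 0.9237 d × 86400 s/d = 11810 m ≈ 11.8 km.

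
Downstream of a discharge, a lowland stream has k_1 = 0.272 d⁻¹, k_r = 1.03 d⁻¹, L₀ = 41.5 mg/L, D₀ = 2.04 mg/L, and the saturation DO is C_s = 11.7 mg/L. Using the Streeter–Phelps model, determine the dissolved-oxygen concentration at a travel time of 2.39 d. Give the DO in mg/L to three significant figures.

DO ≈ 5.02 mg/L

k_1 L₀/(k_r−k_1) = 0.272×41.5/(1.03−0.272) = 11.29/0.7580 = 14.89 mg/L.
e^(−k_1 t) = e^(−0.272×2.390) = 0.5220; e^(−k_r t) = e^(−1.03×2.390) = 0.08529.
D = 14.89 × (0.5220 − 0.08529) + 2.04 × 0.08529 = 6.503 + 0.1740 = 6.677 mg/L.
DO = C_s − D = 11.7 − 6.677 = 5.023 mg/L.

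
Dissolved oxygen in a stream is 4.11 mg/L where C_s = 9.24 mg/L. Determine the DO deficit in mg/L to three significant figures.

D ≈ 5.13 mg/L

D = C_s − C = 9.24 − 4.11 = 5.13 mg/L.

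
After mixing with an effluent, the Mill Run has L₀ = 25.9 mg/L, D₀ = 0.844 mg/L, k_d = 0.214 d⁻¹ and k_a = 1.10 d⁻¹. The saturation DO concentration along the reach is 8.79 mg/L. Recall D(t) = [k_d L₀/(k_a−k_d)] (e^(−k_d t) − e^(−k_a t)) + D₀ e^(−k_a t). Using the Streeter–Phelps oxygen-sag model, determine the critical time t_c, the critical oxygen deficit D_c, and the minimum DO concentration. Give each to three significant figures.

t_c ≈ 1.68 d; D_c ≈ 3.51 mg/L; min DO ≈ 5.28 mg/L

t_c = [1/(k_a−k_d)] ln[(k_a/k_d)(1 − D₀(k_a−k_d)/(k_d L₀))]
= [1/(1.10−0.214)] ln[(1.10/0.214)(1 − 0.844×0.8860/(0.214×25.9))]
= (1/0.8860) ln[5.140 × 0.8651] = 1.129 × ln(4.447) = 1.129 × 1.492 = 1.684 d.
D_c = (k_d/k_a) L₀ e^(−k_d t_c) = (0.214/1.10) × 25.9 × e^(−0.214×1.684) = 0.1945 × 25.9 × 0.6974 = 3.514 mg/L.
Minimum DO = C_s − D_c = 8.79 − 3.514 = 5.276 mg/L.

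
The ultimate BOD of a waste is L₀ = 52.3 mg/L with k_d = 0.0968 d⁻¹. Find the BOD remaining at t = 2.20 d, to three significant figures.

L ≈ 42.3 mg/L

L_t = L₀ e^(−k_d t) = 52.3 × e^(−0.0968×2.20) = 52.3 × 0.8082 = 42.27 mg/L.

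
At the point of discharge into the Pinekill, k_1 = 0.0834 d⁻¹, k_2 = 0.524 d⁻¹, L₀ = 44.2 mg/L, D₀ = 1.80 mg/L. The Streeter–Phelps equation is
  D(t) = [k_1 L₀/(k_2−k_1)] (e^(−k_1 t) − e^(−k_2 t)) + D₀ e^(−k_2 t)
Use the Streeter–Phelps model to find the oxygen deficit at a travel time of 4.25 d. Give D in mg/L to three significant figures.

D ≈ 5.16 mg/L

k_1 L₀/(k_2−k_1) = 0.0834×44.2/(0.524−0.0834) = 3.686/0.4406 = 8.367 mg/L.
e^(−k_1 t) = e^(−0.0834×4.250) = 0.7016; e^(−k_2 t) = e^(−0.524×4.250) = 0.1079.
D = 8.367 × (0.7016 − 0.1079) + 1.80 × 0.1079 = 4.967 + 0.1941 = 5.161 mg/L.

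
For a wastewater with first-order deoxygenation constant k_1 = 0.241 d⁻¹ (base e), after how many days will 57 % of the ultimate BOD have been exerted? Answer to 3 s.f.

y/L₀ = 1 − e^(−k_1 t) = 0.57 ⇒ e^(−k_1 t) = 0.430
t = −ln(0.430) / 0.241 = 0.8440 / 0.241 = 3.502 d.

t ≈ 3.50 d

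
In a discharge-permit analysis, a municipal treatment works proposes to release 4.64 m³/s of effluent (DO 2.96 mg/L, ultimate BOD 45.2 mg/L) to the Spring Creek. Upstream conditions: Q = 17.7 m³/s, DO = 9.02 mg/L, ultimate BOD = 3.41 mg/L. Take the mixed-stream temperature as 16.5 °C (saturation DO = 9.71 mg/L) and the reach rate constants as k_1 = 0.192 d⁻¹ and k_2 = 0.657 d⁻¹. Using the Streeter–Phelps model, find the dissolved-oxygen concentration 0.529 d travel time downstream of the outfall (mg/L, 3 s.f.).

DO ≈ 7.35 mg/L

Mixed DO = (17.7×9.02 + 4.64×2.96)/(17.7+4.64) = 173.4/22.34 = 7.761 mg/L.
Mixed L₀ = (17.7×3.41 + 4.64×45.2)/(22.34) = 270.1/22.34 = 12.09 mg/L.
Initial deficit D₀ = C_s − DO₀ = 9.71 − 7.761 = 1.949 mg/L.
D(0.529) = [0.192×12.09/(0.657−0.192)](e^(−0.192×0.529) − e^(−0.657×0.529)) + 1.949 e^(−0.657×0.529)
= 4.992 × (0.9034 − 0.7064) + 1.949 × 0.7064 = 2.360 mg/L.
DO = 9.71 − 2.360 = 7.350 mg/L.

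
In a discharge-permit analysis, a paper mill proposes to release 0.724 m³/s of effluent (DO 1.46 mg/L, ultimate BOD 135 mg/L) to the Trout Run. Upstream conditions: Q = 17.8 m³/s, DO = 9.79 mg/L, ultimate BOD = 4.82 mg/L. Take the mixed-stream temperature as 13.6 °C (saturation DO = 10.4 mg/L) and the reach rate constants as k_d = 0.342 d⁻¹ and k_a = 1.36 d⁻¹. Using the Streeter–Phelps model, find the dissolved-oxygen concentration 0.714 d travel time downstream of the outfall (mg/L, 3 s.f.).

Mixed DO = (17.8×9.79 + 0.724×1.46)/(17.8+0.724) = 175.3/18.52 = 9.464 mg/L.
Mixed L₀ = (17.8×4.82 + 0.724×135)/(18.52) = 183.5/18.52 = 9.908 mg/L.
Initial deficit D₀ = C_s − DO₀ = 10.4 − 9.464 = 0.9356 mg/L.
D(0.714) = [0.342×9.908/(1.36−0.342)](e^(−0.342×0.714) − e^(−1.36×0.714)) + 0.9356 e^(−1.36×0.714)
= 3.329 × (0.7833 − 0.3787) + 0.9356 × 0.3787 = 1.701 mg/L.
DO = 10.4 − 1.701 = 8.699 mg/L.

DO ≈ 8.70 mg/L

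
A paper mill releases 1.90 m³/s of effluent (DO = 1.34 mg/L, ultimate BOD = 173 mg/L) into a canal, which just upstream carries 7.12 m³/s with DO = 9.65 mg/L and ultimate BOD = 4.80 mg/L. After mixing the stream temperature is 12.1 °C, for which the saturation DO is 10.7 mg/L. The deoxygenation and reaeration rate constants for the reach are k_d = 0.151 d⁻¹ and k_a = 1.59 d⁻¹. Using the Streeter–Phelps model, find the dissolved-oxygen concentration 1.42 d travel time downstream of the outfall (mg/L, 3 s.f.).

DO ≈ 7.44 mg/L

Mixed DO = (7.12×9.65 + 1.90×1.34)/(7.12+1.90) = 71.25/9.020 = 7.900 mg/L.
Mixed L₀ = (7.12×4.80 + 1.90×173)/(9.020) = 362.9/9.020 = 40.23 mg/L.
Initial deficit D₀ = C_s − DO₀ = 10.7 − 7.900 = 2.800 mg/L.
D(1.42) = [0.151×40.23/(1.59−0.151)](e^(−0.151×1.42) − e^(−1.59×1.42)) + 2.800 e^(−1.59×1.42)
= 4.222 × (0.8070 − 0.1046) + 2.800 × 0.1046 = 3.258 mg/L.
DO = 10.7 − 3.258 = 7.442 mg/L.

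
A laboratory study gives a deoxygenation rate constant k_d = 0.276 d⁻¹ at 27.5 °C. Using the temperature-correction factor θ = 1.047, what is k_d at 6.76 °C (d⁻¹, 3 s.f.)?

k_d ≈ 0.106 d⁻¹

k_d(T₂) = k_d(T₁) · θ^(T₂−T₁) = 0.276 × 1.047^(6.76−27.5)
= 0.276 × 1.047^-20.7 = 0.276 × 0.3857 = 0.1065 d⁻¹.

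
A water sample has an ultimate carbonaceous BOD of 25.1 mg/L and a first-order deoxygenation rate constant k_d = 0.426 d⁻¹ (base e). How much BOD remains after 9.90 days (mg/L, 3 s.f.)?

L_t = L₀ e^(−k_d t) = 25.1 × e^(−0.426×9.90) = 25.1 × 0.01474 = 0.3699 mg/L.

L ≈ 0.370 mg/L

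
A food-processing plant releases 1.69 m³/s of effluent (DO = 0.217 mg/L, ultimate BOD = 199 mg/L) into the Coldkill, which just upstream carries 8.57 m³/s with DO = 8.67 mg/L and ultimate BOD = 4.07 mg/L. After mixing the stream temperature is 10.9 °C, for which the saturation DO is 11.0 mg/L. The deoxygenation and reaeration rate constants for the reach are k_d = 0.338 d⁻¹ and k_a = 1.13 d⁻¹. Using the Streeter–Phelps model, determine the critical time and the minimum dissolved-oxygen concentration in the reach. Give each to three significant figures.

Mixed DO = (8.57×8.67 + 1.69×0.217)/(8.57+1.69) = 74.67/10.26 = 7.278 mg/L.
Mixed L₀ = (8.57×4.07 + 1.69×199)/(10.26) = 371.2/10.26 = 36.18 mg/L.
Initial deficit D₀ = C_s − DO₀ = 11.0 − 7.278 = 3.722 mg/L.
t_c = (1/0.7920) ln[(1.13/0.338)(1 − 3.722×0.7920/(0.338×36.18))] = 1.263 × ln(2.537) = 1.176 d.
D_c = (0.338/1.13) × 36.18 × e^(−0.338×1.176) = 0.2991 × 36.18 × 0.6721 = 7.273 mg/L.
Minimum DO = 11.0 − 7.273 = 3.727 mg/L.

t_c ≈ 1.18 d; minimum DO ≈ 3.73 mg/L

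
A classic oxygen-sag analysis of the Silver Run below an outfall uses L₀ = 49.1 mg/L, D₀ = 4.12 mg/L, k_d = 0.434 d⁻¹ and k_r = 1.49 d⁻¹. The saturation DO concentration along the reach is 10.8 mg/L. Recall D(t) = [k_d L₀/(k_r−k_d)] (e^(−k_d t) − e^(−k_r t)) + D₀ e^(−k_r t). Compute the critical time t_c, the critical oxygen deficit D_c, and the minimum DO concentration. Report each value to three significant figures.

At the critical point dD/dt = 0, so k_d L₀ e^(−k_d t) = k_r D. Substituting D(t) from the Streeter–Phelps equation and solving for t gives
t_c = ln[(k_r/k_d)(1 − D₀(k_r−k_d)/(k_d L₀))] / (k_r−k_d).
Here k_r−k_d = 1.056 d⁻¹ and 1 − D₀(k_r−k_d)/(k_d L₀) = 1 − 4.12×1.056/(0.434×49.1) = 0.7958, so
t_c = ln(3.433 × 0.7958) / 1.056 = 1.005 / 1.056 = 0.9518 d.
L(t_c) = L₀ e^(−k_d t_c) = 49.1 × 0.6616 = 32.48 mg/L, and at the critical point k_r D_c = k_d L, so D_c = (0.434/1.49) × 32.48 = 9.462 mg/L.
Minimum DO = C_s − D_c = 10.8 − 9.462 = 1.338 mg/L.

t_c ≈ 0.952 d; D_c ≈ 9.46 mg/L; min DO ≈ 1.34 mg/L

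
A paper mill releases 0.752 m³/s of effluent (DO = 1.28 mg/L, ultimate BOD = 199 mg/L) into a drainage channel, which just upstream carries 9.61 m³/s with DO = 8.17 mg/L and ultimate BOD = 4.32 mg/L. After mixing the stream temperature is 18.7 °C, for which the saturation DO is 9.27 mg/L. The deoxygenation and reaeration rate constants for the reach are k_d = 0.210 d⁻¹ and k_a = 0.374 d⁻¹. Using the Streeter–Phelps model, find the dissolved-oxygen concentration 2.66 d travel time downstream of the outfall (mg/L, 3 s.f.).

Mixed DO = (9.61×8.17 + 0.752×1.28)/(9.61+0.752) = 79.48/10.36 = 7.670 mg/L.
Mixed L₀ = (9.61×4.32 + 0.752×199)/(10.36) = 191.2/10.36 = 18.45 mg/L.
Initial deficit D₀ = C_s − DO₀ = 9.27 − 7.670 = 1.600 mg/L.
D(2.66) = [0.210×18.45/(0.374−0.210)](e^(−0.210×2.66) − e^(−0.374×2.66)) + 1.600 e^(−0.374×2.66)
= 23.62 × (0.5720 − 0.3698) + 1.600 × 0.3698 = 5.369 mg/L.
DO = 9.27 − 5.369 = 3.901 mg/L.

DO ≈ 3.90 mg/L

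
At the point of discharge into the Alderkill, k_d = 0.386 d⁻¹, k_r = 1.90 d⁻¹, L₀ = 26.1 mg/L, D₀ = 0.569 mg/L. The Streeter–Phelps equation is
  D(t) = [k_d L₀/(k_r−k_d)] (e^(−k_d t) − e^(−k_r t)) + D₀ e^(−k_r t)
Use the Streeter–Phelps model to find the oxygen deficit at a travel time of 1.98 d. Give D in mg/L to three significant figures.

D ≈ 2.96 mg/L

k_d L₀/(k_r−k_d) = 0.386×26.1/(1.90−0.386) = 10.07/1.514 = 6.654 mg/L.
e^(−k_d t) = e^(−0.386×1.980) = 0.4657; e^(−k_r t) = e^(−1.90×1.980) = 0.02324.
D = 6.654 × (0.4657 − 0.02324) + 0.569 × 0.02324 = 2.944 + 0.01322 = 2.957 mg/L.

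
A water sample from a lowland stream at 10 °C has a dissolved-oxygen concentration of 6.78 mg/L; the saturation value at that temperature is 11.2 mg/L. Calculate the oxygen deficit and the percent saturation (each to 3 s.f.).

D ≈ 4.42 mg/L; 60.5 % saturation

D = C_s − C = 11.2 − 6.78 = 4.42 mg/L.
% saturation = 6.78/11.2 × 100 = 60.5 %.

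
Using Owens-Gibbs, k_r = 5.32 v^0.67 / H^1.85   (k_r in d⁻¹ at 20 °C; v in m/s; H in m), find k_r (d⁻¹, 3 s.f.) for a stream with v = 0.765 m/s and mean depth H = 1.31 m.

k_r = 5.32 × 0.765^0.67 / 1.31^1.85 = 5.32 × 0.8357 / 1.648 = 2.698 d⁻¹.

k_r ≈ 2.70 d⁻¹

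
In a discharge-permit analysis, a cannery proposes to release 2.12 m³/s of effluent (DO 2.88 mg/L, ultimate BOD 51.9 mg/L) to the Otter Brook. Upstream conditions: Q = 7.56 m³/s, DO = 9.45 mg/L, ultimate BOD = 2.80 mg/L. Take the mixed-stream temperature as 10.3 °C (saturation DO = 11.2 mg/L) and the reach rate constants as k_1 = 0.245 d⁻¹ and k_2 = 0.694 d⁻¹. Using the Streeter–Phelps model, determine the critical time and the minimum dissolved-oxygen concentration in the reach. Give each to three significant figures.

t_c ≈ 1.06 d; minimum DO ≈ 7.51 mg/L

Mixed DO = (7.56×9.45 + 2.12×2.88)/(7.56+2.12) = 77.55/9.680 = 8.011 mg/L.
Mixed L₀ = (7.56×2.80 + 2.12×51.9)/(9.680) = 131.2/9.680 = 13.55 mg/L.
Initial deficit D₀ = C_s − DO₀ = 11.2 − 8.011 = 3.189 mg/L.
t_c = (1/0.4490) ln[(0.694/0.245)(1 − 3.189×0.4490/(0.245×13.55))] = 2.227 × ln(1.611) = 1.062 d.
D_c = (0.245/0.694) × 13.55 × e^(−0.245×1.062) = 0.3530 × 13.55 × 0.7708 = 3.688 mg/L.
Minimum DO = 11.2 − 3.688 = 7.512 mg/L.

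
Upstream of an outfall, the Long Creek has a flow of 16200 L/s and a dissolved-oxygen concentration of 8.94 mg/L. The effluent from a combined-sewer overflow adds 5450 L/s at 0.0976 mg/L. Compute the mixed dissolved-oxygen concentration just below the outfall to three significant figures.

6.71 mg/L

Flow-weighted mixing: C = (Q_r C_r + Q_w C_w)/(Q_r + Q_w)
= (16200×8.94 + 5450×0.0976)/(16200 + 5450) = 145400/21650 = 6.714 mg/L.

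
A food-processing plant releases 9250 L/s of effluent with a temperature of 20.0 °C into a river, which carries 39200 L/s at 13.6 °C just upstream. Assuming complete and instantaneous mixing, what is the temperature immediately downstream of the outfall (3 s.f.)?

Flow-weighted mixing: C = (Q_r C_r + Q_w C_w)/(Q_r + Q_w)
= (39200×13.6 + 9250×20.0)/(39200 + 9250) = 718100/48450 = 14.82 °C.

14.8 °C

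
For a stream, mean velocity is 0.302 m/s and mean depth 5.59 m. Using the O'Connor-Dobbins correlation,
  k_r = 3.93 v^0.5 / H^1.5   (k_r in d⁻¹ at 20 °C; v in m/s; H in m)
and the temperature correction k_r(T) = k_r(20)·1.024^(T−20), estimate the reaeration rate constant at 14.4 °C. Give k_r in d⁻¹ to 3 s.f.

k_r ≈ 0.143 d⁻¹

k_r(20) = 3.93 × 0.302^0.5 / 5.59^1.5 = 3.93 × 0.5495 / 13.22 = 0.1634 d⁻¹.
k_r(14.4) = 0.1634 × 1.024^(14.4−20) = 0.1634 × 0.8756 = 0.1431 d⁻¹.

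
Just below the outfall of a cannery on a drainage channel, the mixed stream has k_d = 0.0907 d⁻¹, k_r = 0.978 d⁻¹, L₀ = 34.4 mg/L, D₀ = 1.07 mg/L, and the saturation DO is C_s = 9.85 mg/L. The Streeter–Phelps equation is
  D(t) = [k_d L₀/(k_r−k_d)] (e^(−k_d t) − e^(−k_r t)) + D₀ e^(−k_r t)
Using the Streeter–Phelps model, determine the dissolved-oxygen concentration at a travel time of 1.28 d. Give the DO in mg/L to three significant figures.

k_d L₀/(k_r−k_d) = 0.0907×34.4/(0.978−0.0907) = 3.120/0.8873 = 3.516 mg/L.
e^(−k_d t) = e^(−0.0907×1.280) = 0.8904; e^(−k_r t) = e^(−0.978×1.280) = 0.2860.
D = 3.516 × (0.8904 − 0.2860) + 1.07 × 0.2860 = 2.125 + 0.3060 = 2.431 mg/L.
DO = C_s − D = 9.85 − 2.431 = 7.419 mg/L.

DO ≈ 7.42 mg/L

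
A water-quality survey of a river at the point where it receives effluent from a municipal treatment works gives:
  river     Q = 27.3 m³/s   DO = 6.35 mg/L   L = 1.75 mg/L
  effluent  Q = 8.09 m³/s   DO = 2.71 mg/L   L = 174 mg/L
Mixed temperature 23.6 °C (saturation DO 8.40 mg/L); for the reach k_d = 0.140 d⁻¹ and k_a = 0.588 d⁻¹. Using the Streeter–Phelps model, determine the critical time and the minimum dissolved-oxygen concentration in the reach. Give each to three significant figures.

Mixed DO = (27.3×6.35 + 8.09×2.71)/(27.3+8.09) = 195.3/35.39 = 5.518 mg/L.
Mixed L₀ = (27.3×1.75 + 8.09×174)/(35.39) = 1455/35.39 = 41.13 mg/L.
Initial deficit D₀ = C_s − DO₀ = 8.40 − 5.518 = 2.882 mg/L.
t_c = (1/0.4480) ln[(0.588/0.140)(1 − 2.882×0.4480/(0.140×41.13))] = 2.232 × ln(3.258) = 2.636 d.
D_c = (0.140/0.588) × 41.13 × e^(−0.140×2.636) = 0.2381 × 41.13 × 0.6913 = 6.770 mg/L.
Minimum DO = 8.40 − 6.770 = 1.630 mg/L.

t_c ≈ 2.64 d; minimum DO ≈ 1.63 mg/L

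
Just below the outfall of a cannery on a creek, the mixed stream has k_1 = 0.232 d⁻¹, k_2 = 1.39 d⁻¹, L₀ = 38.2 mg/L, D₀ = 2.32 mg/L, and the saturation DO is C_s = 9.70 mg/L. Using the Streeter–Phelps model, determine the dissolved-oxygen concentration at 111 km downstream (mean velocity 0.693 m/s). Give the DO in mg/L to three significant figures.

DO ≈ 5.13 mg/L

Travel time t = x/v = 111 km / (0.693 m/s) = 111000 m / 0.693 m/s = 160200 s = 1.854 d.
k_1 L₀/(k_2−k_1) = 0.232×38.2/(1.39−0.232) = 8.862/1.158 = 7.653 mg/L.
e^(−k_1 t) = e^(−0.232×1.854) = 0.6504; e^(−k_2 t) = e^(−1.39×1.854) = 0.07601.
D = 7.653 × (0.6504 − 0.07601) + 2.32 × 0.07601 = 4.396 + 0.1763 = 4.573 mg/L.
DO = C_s − D = 9.70 − 4.573 = 5.127 mg/L.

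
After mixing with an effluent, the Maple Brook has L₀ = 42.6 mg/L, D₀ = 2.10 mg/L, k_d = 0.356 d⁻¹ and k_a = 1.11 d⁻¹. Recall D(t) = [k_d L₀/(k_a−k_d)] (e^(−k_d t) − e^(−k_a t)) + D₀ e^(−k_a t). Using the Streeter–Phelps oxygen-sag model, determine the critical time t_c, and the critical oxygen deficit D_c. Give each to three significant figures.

At the critical point dD/dt = 0, so k_d L₀ e^(−k_d t) = k_a D. Substituting D(t) from the Streeter–Phelps equation and solving for t gives
t_c = ln[(k_a/k_d)(1 − D₀(k_a−k_d)/(k_d L₀))] / (k_a−k_d).
Here k_a−k_d = 0.7540 d⁻¹ and 1 − D₀(k_a−k_d)/(k_d L₀) = 1 − 2.10×0.7540/(0.356×42.6) = 0.8956, so
t_c = ln(3.118 × 0.8956) / 0.7540 = 1.027 / 0.7540 = 1.362 d.
L(t_c) = L₀ e^(−k_d t_c) = 42.6 × 0.6158 = 26.23 mg/L, and at the critical point k_a D_c = k_d L, so D_c = (0.356/1.11) × 26.23 = 8.413 mg/L.

t_c ≈ 1.36 d; D_c ≈ 8.41 mg/L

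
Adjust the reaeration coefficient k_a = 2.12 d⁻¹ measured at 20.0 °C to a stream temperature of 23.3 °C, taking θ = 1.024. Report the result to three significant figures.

k_a(T₂) = k_a(T₁) · θ^(T₂−T₁) = 2.12 × 1.024^(23.3−20.0)
= 2.12 × 1.024^3.30 = 2.12 × 1.081 = 2.293 d⁻¹.

k_a ≈ 2.29 d⁻¹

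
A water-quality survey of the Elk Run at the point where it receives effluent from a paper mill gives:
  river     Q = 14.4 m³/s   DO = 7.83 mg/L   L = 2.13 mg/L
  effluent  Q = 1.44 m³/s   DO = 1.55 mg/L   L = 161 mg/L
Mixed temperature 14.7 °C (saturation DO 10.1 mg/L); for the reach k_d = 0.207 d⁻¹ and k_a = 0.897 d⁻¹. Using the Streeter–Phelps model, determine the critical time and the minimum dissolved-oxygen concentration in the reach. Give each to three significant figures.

Mixed DO = (14.4×7.83 + 1.44×1.55)/(14.4+1.44) = 115.0/15.84 = 7.259 mg/L.
Mixed L₀ = (14.4×2.13 + 1.44×161)/(15.84) = 262.5/15.84 = 16.57 mg/L.
Initial deficit D₀ = C_s − DO₀ = 10.1 − 7.259 = 2.841 mg/L.
t_c = (1/0.6900) ln[(0.897/0.207)(1 − 2.841×0.6900/(0.207×16.57))] = 1.449 × ln(1.857) = 0.8972 d.
D_c = (0.207/0.897) × 16.57 × e^(−0.207×0.8972) = 0.2308 × 16.57 × 0.8305 = 3.176 mg/L.
Minimum DO = 10.1 − 3.176 = 6.924 mg/L.

t_c ≈ 0.897 d; minimum DO ≈ 6.92 mg/L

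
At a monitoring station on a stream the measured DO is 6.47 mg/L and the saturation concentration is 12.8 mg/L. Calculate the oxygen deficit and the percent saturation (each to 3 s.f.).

D = C_s − C = 12.8 − 6.47 = 6.33 mg/L.
% saturation = 6.47/12.8 × 100 = 50.5 %.

D ≈ 6.33 mg/L; 50.5 % saturation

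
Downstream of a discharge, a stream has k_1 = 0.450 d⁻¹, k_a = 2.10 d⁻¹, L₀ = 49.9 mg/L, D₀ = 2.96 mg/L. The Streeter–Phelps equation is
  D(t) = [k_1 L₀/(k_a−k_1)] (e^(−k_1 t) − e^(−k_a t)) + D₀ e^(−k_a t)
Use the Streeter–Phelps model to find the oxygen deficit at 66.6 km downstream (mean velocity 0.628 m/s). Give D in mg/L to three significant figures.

D ≈ 7.02 mg/L

Travel time t = x/v = 66.6 km / (0.628 m/s) = 66600 m / 0.628 m/s = 106100 s = 1.227 d.
k_1 L₀/(k_a−k_1) = 0.450×49.9/(2.10−0.450) = 22.45/1.650 = 13.61 mg/L.
e^(−k_1 t) = e^(−0.450×1.227) = 0.5756; e^(−k_a t) = e^(−2.10×1.227) = 0.07595.
D = 13.61 × (0.5756 − 0.07595) + 2.96 × 0.07595 = 6.800 + 0.2248 = 7.025 mg/L.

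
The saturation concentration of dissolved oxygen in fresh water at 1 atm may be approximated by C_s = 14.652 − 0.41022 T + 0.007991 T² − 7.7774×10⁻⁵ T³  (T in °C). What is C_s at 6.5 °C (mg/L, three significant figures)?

C_s = 14.652 − 0.41022×6.5 + 0.007991×6.5² − 7.7774×10⁻⁵×6.5³ = 12.30 mg/L.

C_s ≈ 12.3 mg/L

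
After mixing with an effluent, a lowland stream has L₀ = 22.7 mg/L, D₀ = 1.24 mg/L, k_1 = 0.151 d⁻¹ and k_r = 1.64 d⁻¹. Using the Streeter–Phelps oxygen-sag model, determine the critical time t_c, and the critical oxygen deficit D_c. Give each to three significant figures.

t_c ≈ 1.08 d; D_c ≈ 1.77 mg/L

At the critical point dD/dt = 0, so k_1 L₀ e^(−k_1 t) = k_r D. Substituting D(t) from the Streeter–Phelps equation and solving for t gives
t_c = ln[(k_r/k_1)(1 − D₀(k_r−k_1)/(k_1 L₀))] / (k_r−k_1).
Here k_r−k_1 = 1.489 d⁻¹ and 1 − D₀(k_r−k_1)/(k_1 L₀) = 1 − 1.24×1.489/(0.151×22.7) = 0.4613, so
t_c = ln(10.86 × 0.4613) / 1.489 = 1.612 / 1.489 = 1.082 d.
L(t_c) = L₀ e^(−k_1 t_c) = 22.7 × 0.8492 = 19.28 mg/L, and at the critical point k_r D_c = k_1 L, so D_c = (0.151/1.64) × 19.28 = 1.775 mg/L.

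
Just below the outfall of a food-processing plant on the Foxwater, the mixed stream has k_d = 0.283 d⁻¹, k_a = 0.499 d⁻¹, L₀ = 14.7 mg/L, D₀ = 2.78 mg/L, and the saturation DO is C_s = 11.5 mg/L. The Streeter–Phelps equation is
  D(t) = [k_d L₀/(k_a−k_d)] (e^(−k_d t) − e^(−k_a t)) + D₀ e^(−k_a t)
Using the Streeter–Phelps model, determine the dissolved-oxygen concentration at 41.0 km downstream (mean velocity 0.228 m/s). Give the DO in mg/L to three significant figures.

Travel time t = x/v = 41.0 km / (0.228 m/s) = 41000 m / 0.228 m/s = 179800 s = 2.081 d.
k_d L₀/(k_a−k_d) = 0.283×14.7/(0.499−0.283) = 4.160/0.2160 = 19.26 mg/L.
e^(−k_d t) = e^(−0.283×2.081) = 0.5549; e^(−k_a t) = e^(−0.499×2.081) = 0.3540.
D = 19.26 × (0.5549 − 0.3540) + 2.78 × 0.3540 = 3.870 + 0.9840 = 4.854 mg/L.
DO = C_s − D = 11.5 − 4.854 = 6.646 mg/L.

DO ≈ 6.65 mg/L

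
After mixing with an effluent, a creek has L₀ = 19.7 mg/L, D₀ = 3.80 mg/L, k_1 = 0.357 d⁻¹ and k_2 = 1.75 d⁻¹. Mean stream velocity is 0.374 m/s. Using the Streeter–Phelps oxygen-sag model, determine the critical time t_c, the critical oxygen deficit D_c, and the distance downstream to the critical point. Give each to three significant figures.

t_c ≈ 0.138 d; D_c ≈ 3.83 mg/L; x_c ≈ 4.47 km

With k_2/k_1 = 4.902 and 1 − D₀(k_2−k_1)/(k_1 L₀) = 0.2473,
t_c = ln(4.902 × 0.2473) / (1.75 − 0.357) = ln(1.212) / 1.393 = 0.1926/1.393 = 0.1383 d.
L(t_c) = L₀ e^(−k_1 t_c) = 19.7 × 0.9518 = 18.75 mg/L, and at the critical point k_2 D_c = k_1 L, so D_c = (0.357/1.75) × 18.75 = 3.825 mg/L.
x_c = v t_c = 0.374 m/s × 0.1383 d × 86400 s/d = 4469 m ≈ 4.47 km.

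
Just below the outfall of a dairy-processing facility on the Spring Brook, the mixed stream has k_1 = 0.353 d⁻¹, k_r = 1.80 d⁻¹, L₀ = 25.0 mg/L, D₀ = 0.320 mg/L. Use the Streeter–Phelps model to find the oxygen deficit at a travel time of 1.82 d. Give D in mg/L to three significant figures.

D ≈ 2.99 mg/L

k_1 L₀/(k_r−k_1) = 0.353×25.0/(1.80−0.353) = 8.825/1.447 = 6.099 mg/L.
e^(−k_1 t) = e^(−0.353×1.820) = 0.5260; e^(−k_r t) = e^(−1.80×1.820) = 0.03778.
D = 6.099 × (0.5260 − 0.03778) + 0.320 × 0.03778 = 2.978 + 0.01209 = 2.990 mg/L.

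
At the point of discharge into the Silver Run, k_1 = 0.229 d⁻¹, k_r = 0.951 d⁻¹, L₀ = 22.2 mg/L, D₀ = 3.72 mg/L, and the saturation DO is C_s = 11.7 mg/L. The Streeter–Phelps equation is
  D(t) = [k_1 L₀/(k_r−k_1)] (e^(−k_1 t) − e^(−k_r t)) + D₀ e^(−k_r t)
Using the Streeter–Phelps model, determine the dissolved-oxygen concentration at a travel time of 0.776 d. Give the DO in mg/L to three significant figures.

DO ≈ 7.39 mg/L

k_1 L₀/(k_r−k_1) = 0.229×22.2/(0.951−0.229) = 5.084/0.7220 = 7.041 mg/L.
e^(−k_1 t) = e^(−0.229×0.7760) = 0.8372; e^(−k_r t) = e^(−0.951×0.7760) = 0.4781.
D = 7.041 × (0.8372 − 0.4781) + 3.72 × 0.4781 = 2.529 + 1.778 = 4.307 mg/L.
DO = C_s − D = 11.7 − 4.307 = 7.393 mg/L.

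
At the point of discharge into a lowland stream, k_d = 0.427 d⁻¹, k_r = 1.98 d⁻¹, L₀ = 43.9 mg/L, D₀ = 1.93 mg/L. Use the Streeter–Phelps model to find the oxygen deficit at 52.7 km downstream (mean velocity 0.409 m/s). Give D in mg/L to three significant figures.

D ≈ 5.86 mg/L

Travel time t = x/v = 52.7 km / (0.409 m/s) = 52700 m / 0.409 m/s = 128900 s = 1.491 d.
k_d L₀/(k_r−k_d) = 0.427×43.9/(1.98−0.427) = 18.75/1.553 = 12.07 mg/L.
e^(−k_d t) = e^(−0.427×1.491) = 0.5290; e^(−k_r t) = e^(−1.98×1.491) = 0.05219.
D = 12.07 × (0.5290 − 0.05219) + 1.93 × 0.05219 = 5.755 + 0.1007 = 5.856 mg/L.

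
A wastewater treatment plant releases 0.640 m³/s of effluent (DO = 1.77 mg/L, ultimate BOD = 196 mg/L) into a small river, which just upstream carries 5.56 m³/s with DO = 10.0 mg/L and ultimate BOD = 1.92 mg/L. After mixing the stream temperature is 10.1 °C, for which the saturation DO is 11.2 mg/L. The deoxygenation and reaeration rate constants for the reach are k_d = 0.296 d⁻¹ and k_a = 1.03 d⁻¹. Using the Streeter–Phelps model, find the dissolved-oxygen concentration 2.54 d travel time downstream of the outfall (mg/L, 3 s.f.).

DO ≈ 7.52 mg/L

Mixed DO = (5.56×10.0 + 0.640×1.77)/(5.56+0.640) = 56.73/6.200 = 9.150 mg/L.
Mixed L₀ = (5.56×1.92 + 0.640×196)/(6.200) = 136.1/6.200 = 21.95 mg/L.
Initial deficit D₀ = C_s − DO₀ = 11.2 − 9.150 = 2.050 mg/L.
D(2.54) = [0.296×21.95/(1.03−0.296)](e^(−0.296×2.54) − e^(−1.03×2.54)) + 2.050 e^(−1.03×2.54)
= 8.853 × (0.4715 − 0.07308) + 2.050 × 0.07308 = 3.677 mg/L.
DO = 11.2 − 3.677 = 7.523 mg/L.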